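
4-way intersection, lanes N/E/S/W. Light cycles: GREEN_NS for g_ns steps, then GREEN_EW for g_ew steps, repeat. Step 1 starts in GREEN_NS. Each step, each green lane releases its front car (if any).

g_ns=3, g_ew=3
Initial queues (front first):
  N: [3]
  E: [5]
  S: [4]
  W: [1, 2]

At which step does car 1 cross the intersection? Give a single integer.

Step 1 [NS]: N:car3-GO,E:wait,S:car4-GO,W:wait | queues: N=0 E=1 S=0 W=2
Step 2 [NS]: N:empty,E:wait,S:empty,W:wait | queues: N=0 E=1 S=0 W=2
Step 3 [NS]: N:empty,E:wait,S:empty,W:wait | queues: N=0 E=1 S=0 W=2
Step 4 [EW]: N:wait,E:car5-GO,S:wait,W:car1-GO | queues: N=0 E=0 S=0 W=1
Step 5 [EW]: N:wait,E:empty,S:wait,W:car2-GO | queues: N=0 E=0 S=0 W=0
Car 1 crosses at step 4

4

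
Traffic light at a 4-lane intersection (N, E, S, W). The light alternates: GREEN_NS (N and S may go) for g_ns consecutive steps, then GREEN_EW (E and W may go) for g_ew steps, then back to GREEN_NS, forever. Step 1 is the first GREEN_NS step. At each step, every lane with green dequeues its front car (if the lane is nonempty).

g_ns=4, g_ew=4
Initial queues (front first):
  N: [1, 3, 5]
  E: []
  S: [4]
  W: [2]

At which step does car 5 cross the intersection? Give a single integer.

Step 1 [NS]: N:car1-GO,E:wait,S:car4-GO,W:wait | queues: N=2 E=0 S=0 W=1
Step 2 [NS]: N:car3-GO,E:wait,S:empty,W:wait | queues: N=1 E=0 S=0 W=1
Step 3 [NS]: N:car5-GO,E:wait,S:empty,W:wait | queues: N=0 E=0 S=0 W=1
Step 4 [NS]: N:empty,E:wait,S:empty,W:wait | queues: N=0 E=0 S=0 W=1
Step 5 [EW]: N:wait,E:empty,S:wait,W:car2-GO | queues: N=0 E=0 S=0 W=0
Car 5 crosses at step 3

3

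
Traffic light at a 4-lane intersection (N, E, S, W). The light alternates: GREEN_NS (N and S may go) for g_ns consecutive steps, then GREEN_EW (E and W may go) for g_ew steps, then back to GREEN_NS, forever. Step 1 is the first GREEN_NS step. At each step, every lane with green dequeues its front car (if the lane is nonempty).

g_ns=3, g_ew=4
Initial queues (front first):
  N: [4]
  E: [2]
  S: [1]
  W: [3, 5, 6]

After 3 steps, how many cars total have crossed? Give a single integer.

Step 1 [NS]: N:car4-GO,E:wait,S:car1-GO,W:wait | queues: N=0 E=1 S=0 W=3
Step 2 [NS]: N:empty,E:wait,S:empty,W:wait | queues: N=0 E=1 S=0 W=3
Step 3 [NS]: N:empty,E:wait,S:empty,W:wait | queues: N=0 E=1 S=0 W=3
Cars crossed by step 3: 2

Answer: 2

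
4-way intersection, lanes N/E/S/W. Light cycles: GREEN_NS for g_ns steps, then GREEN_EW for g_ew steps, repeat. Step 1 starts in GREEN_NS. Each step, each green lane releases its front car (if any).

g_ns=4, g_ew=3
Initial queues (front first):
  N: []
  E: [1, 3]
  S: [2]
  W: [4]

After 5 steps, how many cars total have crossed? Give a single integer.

Answer: 3

Derivation:
Step 1 [NS]: N:empty,E:wait,S:car2-GO,W:wait | queues: N=0 E=2 S=0 W=1
Step 2 [NS]: N:empty,E:wait,S:empty,W:wait | queues: N=0 E=2 S=0 W=1
Step 3 [NS]: N:empty,E:wait,S:empty,W:wait | queues: N=0 E=2 S=0 W=1
Step 4 [NS]: N:empty,E:wait,S:empty,W:wait | queues: N=0 E=2 S=0 W=1
Step 5 [EW]: N:wait,E:car1-GO,S:wait,W:car4-GO | queues: N=0 E=1 S=0 W=0
Cars crossed by step 5: 3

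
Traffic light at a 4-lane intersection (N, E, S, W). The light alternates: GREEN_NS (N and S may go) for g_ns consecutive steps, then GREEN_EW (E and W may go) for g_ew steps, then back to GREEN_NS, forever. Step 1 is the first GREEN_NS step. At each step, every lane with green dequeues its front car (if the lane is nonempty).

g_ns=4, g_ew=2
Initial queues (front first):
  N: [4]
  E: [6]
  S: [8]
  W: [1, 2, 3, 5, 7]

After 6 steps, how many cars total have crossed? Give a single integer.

Step 1 [NS]: N:car4-GO,E:wait,S:car8-GO,W:wait | queues: N=0 E=1 S=0 W=5
Step 2 [NS]: N:empty,E:wait,S:empty,W:wait | queues: N=0 E=1 S=0 W=5
Step 3 [NS]: N:empty,E:wait,S:empty,W:wait | queues: N=0 E=1 S=0 W=5
Step 4 [NS]: N:empty,E:wait,S:empty,W:wait | queues: N=0 E=1 S=0 W=5
Step 5 [EW]: N:wait,E:car6-GO,S:wait,W:car1-GO | queues: N=0 E=0 S=0 W=4
Step 6 [EW]: N:wait,E:empty,S:wait,W:car2-GO | queues: N=0 E=0 S=0 W=3
Cars crossed by step 6: 5

Answer: 5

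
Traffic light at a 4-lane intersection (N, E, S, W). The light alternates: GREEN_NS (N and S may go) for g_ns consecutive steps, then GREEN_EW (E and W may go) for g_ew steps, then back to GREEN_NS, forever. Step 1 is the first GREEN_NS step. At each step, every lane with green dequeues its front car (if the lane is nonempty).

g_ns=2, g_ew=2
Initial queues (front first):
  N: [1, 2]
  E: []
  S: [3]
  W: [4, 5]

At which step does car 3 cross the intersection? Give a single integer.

Step 1 [NS]: N:car1-GO,E:wait,S:car3-GO,W:wait | queues: N=1 E=0 S=0 W=2
Step 2 [NS]: N:car2-GO,E:wait,S:empty,W:wait | queues: N=0 E=0 S=0 W=2
Step 3 [EW]: N:wait,E:empty,S:wait,W:car4-GO | queues: N=0 E=0 S=0 W=1
Step 4 [EW]: N:wait,E:empty,S:wait,W:car5-GO | queues: N=0 E=0 S=0 W=0
Car 3 crosses at step 1

1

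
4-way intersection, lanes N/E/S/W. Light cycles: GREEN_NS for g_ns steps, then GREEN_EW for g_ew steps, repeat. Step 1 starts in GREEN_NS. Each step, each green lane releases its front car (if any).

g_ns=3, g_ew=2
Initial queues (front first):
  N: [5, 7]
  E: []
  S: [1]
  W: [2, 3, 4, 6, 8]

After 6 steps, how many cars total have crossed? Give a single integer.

Answer: 5

Derivation:
Step 1 [NS]: N:car5-GO,E:wait,S:car1-GO,W:wait | queues: N=1 E=0 S=0 W=5
Step 2 [NS]: N:car7-GO,E:wait,S:empty,W:wait | queues: N=0 E=0 S=0 W=5
Step 3 [NS]: N:empty,E:wait,S:empty,W:wait | queues: N=0 E=0 S=0 W=5
Step 4 [EW]: N:wait,E:empty,S:wait,W:car2-GO | queues: N=0 E=0 S=0 W=4
Step 5 [EW]: N:wait,E:empty,S:wait,W:car3-GO | queues: N=0 E=0 S=0 W=3
Step 6 [NS]: N:empty,E:wait,S:empty,W:wait | queues: N=0 E=0 S=0 W=3
Cars crossed by step 6: 5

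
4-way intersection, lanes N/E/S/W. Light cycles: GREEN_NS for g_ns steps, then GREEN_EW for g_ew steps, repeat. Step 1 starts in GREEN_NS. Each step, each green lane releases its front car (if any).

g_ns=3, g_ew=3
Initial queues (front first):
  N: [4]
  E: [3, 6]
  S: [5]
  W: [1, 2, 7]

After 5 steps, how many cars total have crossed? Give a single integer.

Step 1 [NS]: N:car4-GO,E:wait,S:car5-GO,W:wait | queues: N=0 E=2 S=0 W=3
Step 2 [NS]: N:empty,E:wait,S:empty,W:wait | queues: N=0 E=2 S=0 W=3
Step 3 [NS]: N:empty,E:wait,S:empty,W:wait | queues: N=0 E=2 S=0 W=3
Step 4 [EW]: N:wait,E:car3-GO,S:wait,W:car1-GO | queues: N=0 E=1 S=0 W=2
Step 5 [EW]: N:wait,E:car6-GO,S:wait,W:car2-GO | queues: N=0 E=0 S=0 W=1
Cars crossed by step 5: 6

Answer: 6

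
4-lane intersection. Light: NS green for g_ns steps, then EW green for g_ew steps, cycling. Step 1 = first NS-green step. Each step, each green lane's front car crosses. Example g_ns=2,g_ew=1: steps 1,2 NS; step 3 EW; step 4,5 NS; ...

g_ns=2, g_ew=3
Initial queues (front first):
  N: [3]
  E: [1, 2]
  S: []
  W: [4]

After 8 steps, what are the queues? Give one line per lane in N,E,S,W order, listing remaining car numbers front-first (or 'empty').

Step 1 [NS]: N:car3-GO,E:wait,S:empty,W:wait | queues: N=0 E=2 S=0 W=1
Step 2 [NS]: N:empty,E:wait,S:empty,W:wait | queues: N=0 E=2 S=0 W=1
Step 3 [EW]: N:wait,E:car1-GO,S:wait,W:car4-GO | queues: N=0 E=1 S=0 W=0
Step 4 [EW]: N:wait,E:car2-GO,S:wait,W:empty | queues: N=0 E=0 S=0 W=0

N: empty
E: empty
S: empty
W: empty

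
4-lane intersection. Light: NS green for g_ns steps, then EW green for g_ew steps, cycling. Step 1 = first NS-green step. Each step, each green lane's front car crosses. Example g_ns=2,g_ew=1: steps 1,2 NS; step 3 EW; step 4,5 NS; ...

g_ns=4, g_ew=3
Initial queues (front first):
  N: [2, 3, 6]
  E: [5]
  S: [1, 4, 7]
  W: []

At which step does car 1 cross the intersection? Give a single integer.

Step 1 [NS]: N:car2-GO,E:wait,S:car1-GO,W:wait | queues: N=2 E=1 S=2 W=0
Step 2 [NS]: N:car3-GO,E:wait,S:car4-GO,W:wait | queues: N=1 E=1 S=1 W=0
Step 3 [NS]: N:car6-GO,E:wait,S:car7-GO,W:wait | queues: N=0 E=1 S=0 W=0
Step 4 [NS]: N:empty,E:wait,S:empty,W:wait | queues: N=0 E=1 S=0 W=0
Step 5 [EW]: N:wait,E:car5-GO,S:wait,W:empty | queues: N=0 E=0 S=0 W=0
Car 1 crosses at step 1

1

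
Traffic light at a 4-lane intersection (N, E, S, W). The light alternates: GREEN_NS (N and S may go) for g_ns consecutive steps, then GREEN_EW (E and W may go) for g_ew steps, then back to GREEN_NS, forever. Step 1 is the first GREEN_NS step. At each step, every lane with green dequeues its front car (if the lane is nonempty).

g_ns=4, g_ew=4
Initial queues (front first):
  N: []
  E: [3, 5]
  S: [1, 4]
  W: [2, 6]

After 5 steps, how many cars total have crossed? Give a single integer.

Answer: 4

Derivation:
Step 1 [NS]: N:empty,E:wait,S:car1-GO,W:wait | queues: N=0 E=2 S=1 W=2
Step 2 [NS]: N:empty,E:wait,S:car4-GO,W:wait | queues: N=0 E=2 S=0 W=2
Step 3 [NS]: N:empty,E:wait,S:empty,W:wait | queues: N=0 E=2 S=0 W=2
Step 4 [NS]: N:empty,E:wait,S:empty,W:wait | queues: N=0 E=2 S=0 W=2
Step 5 [EW]: N:wait,E:car3-GO,S:wait,W:car2-GO | queues: N=0 E=1 S=0 W=1
Cars crossed by step 5: 4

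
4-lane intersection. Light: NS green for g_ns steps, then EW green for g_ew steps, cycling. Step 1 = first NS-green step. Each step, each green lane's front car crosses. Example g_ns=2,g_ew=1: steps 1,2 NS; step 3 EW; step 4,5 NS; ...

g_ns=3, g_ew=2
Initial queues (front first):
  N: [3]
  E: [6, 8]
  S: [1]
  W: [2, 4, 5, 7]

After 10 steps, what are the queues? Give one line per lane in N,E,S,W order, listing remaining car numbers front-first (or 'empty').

Step 1 [NS]: N:car3-GO,E:wait,S:car1-GO,W:wait | queues: N=0 E=2 S=0 W=4
Step 2 [NS]: N:empty,E:wait,S:empty,W:wait | queues: N=0 E=2 S=0 W=4
Step 3 [NS]: N:empty,E:wait,S:empty,W:wait | queues: N=0 E=2 S=0 W=4
Step 4 [EW]: N:wait,E:car6-GO,S:wait,W:car2-GO | queues: N=0 E=1 S=0 W=3
Step 5 [EW]: N:wait,E:car8-GO,S:wait,W:car4-GO | queues: N=0 E=0 S=0 W=2
Step 6 [NS]: N:empty,E:wait,S:empty,W:wait | queues: N=0 E=0 S=0 W=2
Step 7 [NS]: N:empty,E:wait,S:empty,W:wait | queues: N=0 E=0 S=0 W=2
Step 8 [NS]: N:empty,E:wait,S:empty,W:wait | queues: N=0 E=0 S=0 W=2
Step 9 [EW]: N:wait,E:empty,S:wait,W:car5-GO | queues: N=0 E=0 S=0 W=1
Step 10 [EW]: N:wait,E:empty,S:wait,W:car7-GO | queues: N=0 E=0 S=0 W=0

N: empty
E: empty
S: empty
W: empty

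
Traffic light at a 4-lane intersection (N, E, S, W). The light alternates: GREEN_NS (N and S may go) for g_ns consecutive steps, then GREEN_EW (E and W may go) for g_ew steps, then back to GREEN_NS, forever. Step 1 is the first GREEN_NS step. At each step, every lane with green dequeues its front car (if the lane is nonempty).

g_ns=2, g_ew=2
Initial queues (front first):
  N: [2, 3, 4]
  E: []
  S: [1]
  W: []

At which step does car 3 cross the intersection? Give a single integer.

Step 1 [NS]: N:car2-GO,E:wait,S:car1-GO,W:wait | queues: N=2 E=0 S=0 W=0
Step 2 [NS]: N:car3-GO,E:wait,S:empty,W:wait | queues: N=1 E=0 S=0 W=0
Step 3 [EW]: N:wait,E:empty,S:wait,W:empty | queues: N=1 E=0 S=0 W=0
Step 4 [EW]: N:wait,E:empty,S:wait,W:empty | queues: N=1 E=0 S=0 W=0
Step 5 [NS]: N:car4-GO,E:wait,S:empty,W:wait | queues: N=0 E=0 S=0 W=0
Car 3 crosses at step 2

2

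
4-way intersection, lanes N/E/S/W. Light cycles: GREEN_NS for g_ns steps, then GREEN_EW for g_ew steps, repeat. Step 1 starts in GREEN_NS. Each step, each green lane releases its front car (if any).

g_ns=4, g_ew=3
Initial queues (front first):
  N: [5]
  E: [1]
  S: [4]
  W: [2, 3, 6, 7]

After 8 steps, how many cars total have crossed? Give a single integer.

Step 1 [NS]: N:car5-GO,E:wait,S:car4-GO,W:wait | queues: N=0 E=1 S=0 W=4
Step 2 [NS]: N:empty,E:wait,S:empty,W:wait | queues: N=0 E=1 S=0 W=4
Step 3 [NS]: N:empty,E:wait,S:empty,W:wait | queues: N=0 E=1 S=0 W=4
Step 4 [NS]: N:empty,E:wait,S:empty,W:wait | queues: N=0 E=1 S=0 W=4
Step 5 [EW]: N:wait,E:car1-GO,S:wait,W:car2-GO | queues: N=0 E=0 S=0 W=3
Step 6 [EW]: N:wait,E:empty,S:wait,W:car3-GO | queues: N=0 E=0 S=0 W=2
Step 7 [EW]: N:wait,E:empty,S:wait,W:car6-GO | queues: N=0 E=0 S=0 W=1
Step 8 [NS]: N:empty,E:wait,S:empty,W:wait | queues: N=0 E=0 S=0 W=1
Cars crossed by step 8: 6

Answer: 6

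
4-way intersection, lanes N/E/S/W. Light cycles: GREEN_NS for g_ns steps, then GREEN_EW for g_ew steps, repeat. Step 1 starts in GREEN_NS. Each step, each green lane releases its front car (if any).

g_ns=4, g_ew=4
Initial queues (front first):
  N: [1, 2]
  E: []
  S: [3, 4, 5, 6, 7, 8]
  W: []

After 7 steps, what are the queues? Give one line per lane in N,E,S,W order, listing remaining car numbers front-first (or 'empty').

Step 1 [NS]: N:car1-GO,E:wait,S:car3-GO,W:wait | queues: N=1 E=0 S=5 W=0
Step 2 [NS]: N:car2-GO,E:wait,S:car4-GO,W:wait | queues: N=0 E=0 S=4 W=0
Step 3 [NS]: N:empty,E:wait,S:car5-GO,W:wait | queues: N=0 E=0 S=3 W=0
Step 4 [NS]: N:empty,E:wait,S:car6-GO,W:wait | queues: N=0 E=0 S=2 W=0
Step 5 [EW]: N:wait,E:empty,S:wait,W:empty | queues: N=0 E=0 S=2 W=0
Step 6 [EW]: N:wait,E:empty,S:wait,W:empty | queues: N=0 E=0 S=2 W=0
Step 7 [EW]: N:wait,E:empty,S:wait,W:empty | queues: N=0 E=0 S=2 W=0

N: empty
E: empty
S: 7 8
W: empty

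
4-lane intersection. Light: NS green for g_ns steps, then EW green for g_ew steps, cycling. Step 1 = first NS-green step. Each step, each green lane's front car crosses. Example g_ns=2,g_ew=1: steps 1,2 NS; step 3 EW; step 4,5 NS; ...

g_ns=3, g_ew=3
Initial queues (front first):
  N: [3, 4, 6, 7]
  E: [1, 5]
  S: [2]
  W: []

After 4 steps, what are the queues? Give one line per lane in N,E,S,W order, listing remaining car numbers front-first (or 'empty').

Step 1 [NS]: N:car3-GO,E:wait,S:car2-GO,W:wait | queues: N=3 E=2 S=0 W=0
Step 2 [NS]: N:car4-GO,E:wait,S:empty,W:wait | queues: N=2 E=2 S=0 W=0
Step 3 [NS]: N:car6-GO,E:wait,S:empty,W:wait | queues: N=1 E=2 S=0 W=0
Step 4 [EW]: N:wait,E:car1-GO,S:wait,W:empty | queues: N=1 E=1 S=0 W=0

N: 7
E: 5
S: empty
W: empty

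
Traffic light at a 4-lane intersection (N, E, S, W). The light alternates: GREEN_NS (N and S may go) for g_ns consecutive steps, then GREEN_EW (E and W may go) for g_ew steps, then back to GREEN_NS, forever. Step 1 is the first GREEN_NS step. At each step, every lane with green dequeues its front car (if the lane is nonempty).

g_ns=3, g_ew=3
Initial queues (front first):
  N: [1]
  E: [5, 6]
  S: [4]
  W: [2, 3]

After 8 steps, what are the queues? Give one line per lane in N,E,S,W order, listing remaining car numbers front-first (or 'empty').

Step 1 [NS]: N:car1-GO,E:wait,S:car4-GO,W:wait | queues: N=0 E=2 S=0 W=2
Step 2 [NS]: N:empty,E:wait,S:empty,W:wait | queues: N=0 E=2 S=0 W=2
Step 3 [NS]: N:empty,E:wait,S:empty,W:wait | queues: N=0 E=2 S=0 W=2
Step 4 [EW]: N:wait,E:car5-GO,S:wait,W:car2-GO | queues: N=0 E=1 S=0 W=1
Step 5 [EW]: N:wait,E:car6-GO,S:wait,W:car3-GO | queues: N=0 E=0 S=0 W=0

N: empty
E: empty
S: empty
W: empty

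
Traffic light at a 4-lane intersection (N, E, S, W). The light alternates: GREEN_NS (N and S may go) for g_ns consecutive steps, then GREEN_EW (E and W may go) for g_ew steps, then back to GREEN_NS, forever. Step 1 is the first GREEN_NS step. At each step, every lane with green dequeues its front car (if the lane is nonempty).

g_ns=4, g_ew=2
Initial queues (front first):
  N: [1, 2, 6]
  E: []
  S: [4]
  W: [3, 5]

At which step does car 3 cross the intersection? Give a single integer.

Step 1 [NS]: N:car1-GO,E:wait,S:car4-GO,W:wait | queues: N=2 E=0 S=0 W=2
Step 2 [NS]: N:car2-GO,E:wait,S:empty,W:wait | queues: N=1 E=0 S=0 W=2
Step 3 [NS]: N:car6-GO,E:wait,S:empty,W:wait | queues: N=0 E=0 S=0 W=2
Step 4 [NS]: N:empty,E:wait,S:empty,W:wait | queues: N=0 E=0 S=0 W=2
Step 5 [EW]: N:wait,E:empty,S:wait,W:car3-GO | queues: N=0 E=0 S=0 W=1
Step 6 [EW]: N:wait,E:empty,S:wait,W:car5-GO | queues: N=0 E=0 S=0 W=0
Car 3 crosses at step 5

5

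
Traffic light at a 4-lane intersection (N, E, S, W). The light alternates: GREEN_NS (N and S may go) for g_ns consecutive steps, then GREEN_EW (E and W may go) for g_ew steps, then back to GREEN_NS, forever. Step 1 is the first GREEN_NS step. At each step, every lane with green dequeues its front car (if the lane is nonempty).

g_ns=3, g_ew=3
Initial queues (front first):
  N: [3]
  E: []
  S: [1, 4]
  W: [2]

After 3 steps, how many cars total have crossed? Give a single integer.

Answer: 3

Derivation:
Step 1 [NS]: N:car3-GO,E:wait,S:car1-GO,W:wait | queues: N=0 E=0 S=1 W=1
Step 2 [NS]: N:empty,E:wait,S:car4-GO,W:wait | queues: N=0 E=0 S=0 W=1
Step 3 [NS]: N:empty,E:wait,S:empty,W:wait | queues: N=0 E=0 S=0 W=1
Cars crossed by step 3: 3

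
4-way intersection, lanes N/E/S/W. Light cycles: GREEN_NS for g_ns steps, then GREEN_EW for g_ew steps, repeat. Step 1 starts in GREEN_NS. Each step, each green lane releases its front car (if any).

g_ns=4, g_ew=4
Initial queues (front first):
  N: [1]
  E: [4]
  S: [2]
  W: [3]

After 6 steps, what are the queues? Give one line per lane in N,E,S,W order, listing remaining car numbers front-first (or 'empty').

Step 1 [NS]: N:car1-GO,E:wait,S:car2-GO,W:wait | queues: N=0 E=1 S=0 W=1
Step 2 [NS]: N:empty,E:wait,S:empty,W:wait | queues: N=0 E=1 S=0 W=1
Step 3 [NS]: N:empty,E:wait,S:empty,W:wait | queues: N=0 E=1 S=0 W=1
Step 4 [NS]: N:empty,E:wait,S:empty,W:wait | queues: N=0 E=1 S=0 W=1
Step 5 [EW]: N:wait,E:car4-GO,S:wait,W:car3-GO | queues: N=0 E=0 S=0 W=0

N: empty
E: empty
S: empty
W: empty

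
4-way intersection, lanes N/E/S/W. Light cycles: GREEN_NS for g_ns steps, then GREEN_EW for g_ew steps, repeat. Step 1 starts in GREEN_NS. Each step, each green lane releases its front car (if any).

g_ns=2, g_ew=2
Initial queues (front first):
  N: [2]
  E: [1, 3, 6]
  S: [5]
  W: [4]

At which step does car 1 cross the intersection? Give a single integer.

Step 1 [NS]: N:car2-GO,E:wait,S:car5-GO,W:wait | queues: N=0 E=3 S=0 W=1
Step 2 [NS]: N:empty,E:wait,S:empty,W:wait | queues: N=0 E=3 S=0 W=1
Step 3 [EW]: N:wait,E:car1-GO,S:wait,W:car4-GO | queues: N=0 E=2 S=0 W=0
Step 4 [EW]: N:wait,E:car3-GO,S:wait,W:empty | queues: N=0 E=1 S=0 W=0
Step 5 [NS]: N:empty,E:wait,S:empty,W:wait | queues: N=0 E=1 S=0 W=0
Step 6 [NS]: N:empty,E:wait,S:empty,W:wait | queues: N=0 E=1 S=0 W=0
Step 7 [EW]: N:wait,E:car6-GO,S:wait,W:empty | queues: N=0 E=0 S=0 W=0
Car 1 crosses at step 3

3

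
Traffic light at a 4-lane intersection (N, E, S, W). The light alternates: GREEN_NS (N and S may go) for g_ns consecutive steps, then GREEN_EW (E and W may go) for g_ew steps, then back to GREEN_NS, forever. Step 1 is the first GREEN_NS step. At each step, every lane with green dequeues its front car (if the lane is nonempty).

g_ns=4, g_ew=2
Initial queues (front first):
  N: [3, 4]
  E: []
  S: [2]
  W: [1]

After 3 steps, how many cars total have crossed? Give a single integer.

Answer: 3

Derivation:
Step 1 [NS]: N:car3-GO,E:wait,S:car2-GO,W:wait | queues: N=1 E=0 S=0 W=1
Step 2 [NS]: N:car4-GO,E:wait,S:empty,W:wait | queues: N=0 E=0 S=0 W=1
Step 3 [NS]: N:empty,E:wait,S:empty,W:wait | queues: N=0 E=0 S=0 W=1
Cars crossed by step 3: 3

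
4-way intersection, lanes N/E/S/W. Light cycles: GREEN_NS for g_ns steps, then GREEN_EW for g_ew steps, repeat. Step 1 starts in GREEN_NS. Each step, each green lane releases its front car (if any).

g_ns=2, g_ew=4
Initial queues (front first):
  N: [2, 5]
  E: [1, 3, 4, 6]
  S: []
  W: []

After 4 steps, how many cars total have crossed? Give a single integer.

Step 1 [NS]: N:car2-GO,E:wait,S:empty,W:wait | queues: N=1 E=4 S=0 W=0
Step 2 [NS]: N:car5-GO,E:wait,S:empty,W:wait | queues: N=0 E=4 S=0 W=0
Step 3 [EW]: N:wait,E:car1-GO,S:wait,W:empty | queues: N=0 E=3 S=0 W=0
Step 4 [EW]: N:wait,E:car3-GO,S:wait,W:empty | queues: N=0 E=2 S=0 W=0
Cars crossed by step 4: 4

Answer: 4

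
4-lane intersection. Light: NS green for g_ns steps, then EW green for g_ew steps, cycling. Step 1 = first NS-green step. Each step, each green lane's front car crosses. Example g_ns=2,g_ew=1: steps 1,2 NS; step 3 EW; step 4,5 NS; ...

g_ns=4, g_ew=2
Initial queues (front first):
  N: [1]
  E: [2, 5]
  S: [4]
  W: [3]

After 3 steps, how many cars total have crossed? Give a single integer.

Answer: 2

Derivation:
Step 1 [NS]: N:car1-GO,E:wait,S:car4-GO,W:wait | queues: N=0 E=2 S=0 W=1
Step 2 [NS]: N:empty,E:wait,S:empty,W:wait | queues: N=0 E=2 S=0 W=1
Step 3 [NS]: N:empty,E:wait,S:empty,W:wait | queues: N=0 E=2 S=0 W=1
Cars crossed by step 3: 2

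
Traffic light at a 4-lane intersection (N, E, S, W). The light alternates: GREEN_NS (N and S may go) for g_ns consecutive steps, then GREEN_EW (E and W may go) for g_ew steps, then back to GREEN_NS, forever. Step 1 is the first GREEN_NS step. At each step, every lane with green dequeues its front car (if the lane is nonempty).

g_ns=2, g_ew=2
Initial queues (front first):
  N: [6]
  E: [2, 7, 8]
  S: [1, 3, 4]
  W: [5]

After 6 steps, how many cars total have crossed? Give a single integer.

Answer: 7

Derivation:
Step 1 [NS]: N:car6-GO,E:wait,S:car1-GO,W:wait | queues: N=0 E=3 S=2 W=1
Step 2 [NS]: N:empty,E:wait,S:car3-GO,W:wait | queues: N=0 E=3 S=1 W=1
Step 3 [EW]: N:wait,E:car2-GO,S:wait,W:car5-GO | queues: N=0 E=2 S=1 W=0
Step 4 [EW]: N:wait,E:car7-GO,S:wait,W:empty | queues: N=0 E=1 S=1 W=0
Step 5 [NS]: N:empty,E:wait,S:car4-GO,W:wait | queues: N=0 E=1 S=0 W=0
Step 6 [NS]: N:empty,E:wait,S:empty,W:wait | queues: N=0 E=1 S=0 W=0
Cars crossed by step 6: 7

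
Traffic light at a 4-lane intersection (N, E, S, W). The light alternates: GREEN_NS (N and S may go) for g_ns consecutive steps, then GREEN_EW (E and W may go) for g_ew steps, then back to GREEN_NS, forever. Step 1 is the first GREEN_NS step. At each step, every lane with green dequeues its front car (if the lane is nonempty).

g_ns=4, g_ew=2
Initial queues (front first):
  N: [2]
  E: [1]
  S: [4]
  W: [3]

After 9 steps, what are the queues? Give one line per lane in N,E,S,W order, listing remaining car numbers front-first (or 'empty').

Step 1 [NS]: N:car2-GO,E:wait,S:car4-GO,W:wait | queues: N=0 E=1 S=0 W=1
Step 2 [NS]: N:empty,E:wait,S:empty,W:wait | queues: N=0 E=1 S=0 W=1
Step 3 [NS]: N:empty,E:wait,S:empty,W:wait | queues: N=0 E=1 S=0 W=1
Step 4 [NS]: N:empty,E:wait,S:empty,W:wait | queues: N=0 E=1 S=0 W=1
Step 5 [EW]: N:wait,E:car1-GO,S:wait,W:car3-GO | queues: N=0 E=0 S=0 W=0

N: empty
E: empty
S: empty
W: empty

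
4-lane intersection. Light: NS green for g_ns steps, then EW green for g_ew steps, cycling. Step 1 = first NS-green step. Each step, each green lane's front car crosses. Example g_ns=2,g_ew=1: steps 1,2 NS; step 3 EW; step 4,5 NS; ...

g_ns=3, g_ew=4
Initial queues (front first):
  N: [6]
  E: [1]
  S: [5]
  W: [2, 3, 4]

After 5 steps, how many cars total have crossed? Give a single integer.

Step 1 [NS]: N:car6-GO,E:wait,S:car5-GO,W:wait | queues: N=0 E=1 S=0 W=3
Step 2 [NS]: N:empty,E:wait,S:empty,W:wait | queues: N=0 E=1 S=0 W=3
Step 3 [NS]: N:empty,E:wait,S:empty,W:wait | queues: N=0 E=1 S=0 W=3
Step 4 [EW]: N:wait,E:car1-GO,S:wait,W:car2-GO | queues: N=0 E=0 S=0 W=2
Step 5 [EW]: N:wait,E:empty,S:wait,W:car3-GO | queues: N=0 E=0 S=0 W=1
Cars crossed by step 5: 5

Answer: 5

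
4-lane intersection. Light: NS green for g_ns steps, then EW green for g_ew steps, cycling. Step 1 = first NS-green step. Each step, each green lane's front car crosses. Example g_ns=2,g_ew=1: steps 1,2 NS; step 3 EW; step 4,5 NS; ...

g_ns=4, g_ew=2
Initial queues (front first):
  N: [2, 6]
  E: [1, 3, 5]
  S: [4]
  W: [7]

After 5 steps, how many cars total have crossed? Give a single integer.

Step 1 [NS]: N:car2-GO,E:wait,S:car4-GO,W:wait | queues: N=1 E=3 S=0 W=1
Step 2 [NS]: N:car6-GO,E:wait,S:empty,W:wait | queues: N=0 E=3 S=0 W=1
Step 3 [NS]: N:empty,E:wait,S:empty,W:wait | queues: N=0 E=3 S=0 W=1
Step 4 [NS]: N:empty,E:wait,S:empty,W:wait | queues: N=0 E=3 S=0 W=1
Step 5 [EW]: N:wait,E:car1-GO,S:wait,W:car7-GO | queues: N=0 E=2 S=0 W=0
Cars crossed by step 5: 5

Answer: 5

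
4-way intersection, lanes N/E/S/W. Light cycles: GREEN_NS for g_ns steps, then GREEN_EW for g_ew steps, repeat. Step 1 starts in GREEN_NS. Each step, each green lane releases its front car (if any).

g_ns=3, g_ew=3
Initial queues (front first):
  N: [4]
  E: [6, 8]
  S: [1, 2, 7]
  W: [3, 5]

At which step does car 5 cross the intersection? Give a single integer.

Step 1 [NS]: N:car4-GO,E:wait,S:car1-GO,W:wait | queues: N=0 E=2 S=2 W=2
Step 2 [NS]: N:empty,E:wait,S:car2-GO,W:wait | queues: N=0 E=2 S=1 W=2
Step 3 [NS]: N:empty,E:wait,S:car7-GO,W:wait | queues: N=0 E=2 S=0 W=2
Step 4 [EW]: N:wait,E:car6-GO,S:wait,W:car3-GO | queues: N=0 E=1 S=0 W=1
Step 5 [EW]: N:wait,E:car8-GO,S:wait,W:car5-GO | queues: N=0 E=0 S=0 W=0
Car 5 crosses at step 5

5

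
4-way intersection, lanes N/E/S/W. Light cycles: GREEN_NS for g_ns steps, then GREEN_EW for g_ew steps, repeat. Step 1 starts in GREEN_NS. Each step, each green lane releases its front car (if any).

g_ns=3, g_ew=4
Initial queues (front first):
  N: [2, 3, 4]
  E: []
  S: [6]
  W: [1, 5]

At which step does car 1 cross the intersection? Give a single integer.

Step 1 [NS]: N:car2-GO,E:wait,S:car6-GO,W:wait | queues: N=2 E=0 S=0 W=2
Step 2 [NS]: N:car3-GO,E:wait,S:empty,W:wait | queues: N=1 E=0 S=0 W=2
Step 3 [NS]: N:car4-GO,E:wait,S:empty,W:wait | queues: N=0 E=0 S=0 W=2
Step 4 [EW]: N:wait,E:empty,S:wait,W:car1-GO | queues: N=0 E=0 S=0 W=1
Step 5 [EW]: N:wait,E:empty,S:wait,W:car5-GO | queues: N=0 E=0 S=0 W=0
Car 1 crosses at step 4

4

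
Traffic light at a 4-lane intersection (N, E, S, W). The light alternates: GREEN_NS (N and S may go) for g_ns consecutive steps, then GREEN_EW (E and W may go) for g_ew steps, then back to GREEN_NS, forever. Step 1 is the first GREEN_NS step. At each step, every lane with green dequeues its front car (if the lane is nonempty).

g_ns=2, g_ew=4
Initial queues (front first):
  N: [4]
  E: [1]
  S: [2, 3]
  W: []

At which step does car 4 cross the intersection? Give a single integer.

Step 1 [NS]: N:car4-GO,E:wait,S:car2-GO,W:wait | queues: N=0 E=1 S=1 W=0
Step 2 [NS]: N:empty,E:wait,S:car3-GO,W:wait | queues: N=0 E=1 S=0 W=0
Step 3 [EW]: N:wait,E:car1-GO,S:wait,W:empty | queues: N=0 E=0 S=0 W=0
Car 4 crosses at step 1

1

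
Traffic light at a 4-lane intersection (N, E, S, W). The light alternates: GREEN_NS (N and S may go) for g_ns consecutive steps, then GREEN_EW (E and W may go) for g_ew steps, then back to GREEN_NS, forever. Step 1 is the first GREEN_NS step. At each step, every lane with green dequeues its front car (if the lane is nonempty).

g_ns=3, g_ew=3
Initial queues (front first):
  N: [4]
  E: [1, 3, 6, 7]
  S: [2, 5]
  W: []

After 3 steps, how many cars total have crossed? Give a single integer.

Answer: 3

Derivation:
Step 1 [NS]: N:car4-GO,E:wait,S:car2-GO,W:wait | queues: N=0 E=4 S=1 W=0
Step 2 [NS]: N:empty,E:wait,S:car5-GO,W:wait | queues: N=0 E=4 S=0 W=0
Step 3 [NS]: N:empty,E:wait,S:empty,W:wait | queues: N=0 E=4 S=0 W=0
Cars crossed by step 3: 3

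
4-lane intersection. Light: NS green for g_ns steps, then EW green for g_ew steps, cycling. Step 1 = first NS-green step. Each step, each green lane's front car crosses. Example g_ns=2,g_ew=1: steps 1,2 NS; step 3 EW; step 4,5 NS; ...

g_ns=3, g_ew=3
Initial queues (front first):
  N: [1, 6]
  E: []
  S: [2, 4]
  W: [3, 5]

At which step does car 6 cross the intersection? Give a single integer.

Step 1 [NS]: N:car1-GO,E:wait,S:car2-GO,W:wait | queues: N=1 E=0 S=1 W=2
Step 2 [NS]: N:car6-GO,E:wait,S:car4-GO,W:wait | queues: N=0 E=0 S=0 W=2
Step 3 [NS]: N:empty,E:wait,S:empty,W:wait | queues: N=0 E=0 S=0 W=2
Step 4 [EW]: N:wait,E:empty,S:wait,W:car3-GO | queues: N=0 E=0 S=0 W=1
Step 5 [EW]: N:wait,E:empty,S:wait,W:car5-GO | queues: N=0 E=0 S=0 W=0
Car 6 crosses at step 2

2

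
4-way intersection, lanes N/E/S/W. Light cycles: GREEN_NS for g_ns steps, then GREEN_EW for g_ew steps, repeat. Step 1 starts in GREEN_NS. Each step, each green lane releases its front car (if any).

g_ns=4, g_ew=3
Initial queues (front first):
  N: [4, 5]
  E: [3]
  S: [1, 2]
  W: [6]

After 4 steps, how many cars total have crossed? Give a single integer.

Step 1 [NS]: N:car4-GO,E:wait,S:car1-GO,W:wait | queues: N=1 E=1 S=1 W=1
Step 2 [NS]: N:car5-GO,E:wait,S:car2-GO,W:wait | queues: N=0 E=1 S=0 W=1
Step 3 [NS]: N:empty,E:wait,S:empty,W:wait | queues: N=0 E=1 S=0 W=1
Step 4 [NS]: N:empty,E:wait,S:empty,W:wait | queues: N=0 E=1 S=0 W=1
Cars crossed by step 4: 4

Answer: 4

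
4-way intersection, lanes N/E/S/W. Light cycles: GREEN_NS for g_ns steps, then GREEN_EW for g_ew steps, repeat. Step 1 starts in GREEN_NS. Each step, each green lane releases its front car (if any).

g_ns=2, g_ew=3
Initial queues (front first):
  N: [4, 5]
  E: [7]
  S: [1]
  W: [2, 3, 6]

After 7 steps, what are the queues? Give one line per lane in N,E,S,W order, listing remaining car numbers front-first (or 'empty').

Step 1 [NS]: N:car4-GO,E:wait,S:car1-GO,W:wait | queues: N=1 E=1 S=0 W=3
Step 2 [NS]: N:car5-GO,E:wait,S:empty,W:wait | queues: N=0 E=1 S=0 W=3
Step 3 [EW]: N:wait,E:car7-GO,S:wait,W:car2-GO | queues: N=0 E=0 S=0 W=2
Step 4 [EW]: N:wait,E:empty,S:wait,W:car3-GO | queues: N=0 E=0 S=0 W=1
Step 5 [EW]: N:wait,E:empty,S:wait,W:car6-GO | queues: N=0 E=0 S=0 W=0

N: empty
E: empty
S: empty
W: empty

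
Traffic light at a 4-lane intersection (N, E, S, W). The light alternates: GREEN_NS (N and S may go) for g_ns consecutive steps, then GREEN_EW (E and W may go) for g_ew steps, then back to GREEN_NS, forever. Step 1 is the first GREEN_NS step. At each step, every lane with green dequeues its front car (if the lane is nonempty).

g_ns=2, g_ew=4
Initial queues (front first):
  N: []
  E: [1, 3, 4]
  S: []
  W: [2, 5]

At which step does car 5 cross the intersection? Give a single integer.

Step 1 [NS]: N:empty,E:wait,S:empty,W:wait | queues: N=0 E=3 S=0 W=2
Step 2 [NS]: N:empty,E:wait,S:empty,W:wait | queues: N=0 E=3 S=0 W=2
Step 3 [EW]: N:wait,E:car1-GO,S:wait,W:car2-GO | queues: N=0 E=2 S=0 W=1
Step 4 [EW]: N:wait,E:car3-GO,S:wait,W:car5-GO | queues: N=0 E=1 S=0 W=0
Step 5 [EW]: N:wait,E:car4-GO,S:wait,W:empty | queues: N=0 E=0 S=0 W=0
Car 5 crosses at step 4

4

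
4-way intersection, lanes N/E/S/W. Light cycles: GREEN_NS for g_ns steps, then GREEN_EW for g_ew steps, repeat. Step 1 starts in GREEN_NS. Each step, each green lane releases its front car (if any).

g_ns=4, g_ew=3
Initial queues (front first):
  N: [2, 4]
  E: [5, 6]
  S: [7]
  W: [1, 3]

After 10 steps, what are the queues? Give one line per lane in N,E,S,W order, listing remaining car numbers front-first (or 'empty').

Step 1 [NS]: N:car2-GO,E:wait,S:car7-GO,W:wait | queues: N=1 E=2 S=0 W=2
Step 2 [NS]: N:car4-GO,E:wait,S:empty,W:wait | queues: N=0 E=2 S=0 W=2
Step 3 [NS]: N:empty,E:wait,S:empty,W:wait | queues: N=0 E=2 S=0 W=2
Step 4 [NS]: N:empty,E:wait,S:empty,W:wait | queues: N=0 E=2 S=0 W=2
Step 5 [EW]: N:wait,E:car5-GO,S:wait,W:car1-GO | queues: N=0 E=1 S=0 W=1
Step 6 [EW]: N:wait,E:car6-GO,S:wait,W:car3-GO | queues: N=0 E=0 S=0 W=0

N: empty
E: empty
S: empty
W: empty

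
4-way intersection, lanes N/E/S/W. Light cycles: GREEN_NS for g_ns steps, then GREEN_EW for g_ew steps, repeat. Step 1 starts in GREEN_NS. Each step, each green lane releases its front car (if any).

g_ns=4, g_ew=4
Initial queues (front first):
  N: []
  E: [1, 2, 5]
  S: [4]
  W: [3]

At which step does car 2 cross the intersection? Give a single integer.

Step 1 [NS]: N:empty,E:wait,S:car4-GO,W:wait | queues: N=0 E=3 S=0 W=1
Step 2 [NS]: N:empty,E:wait,S:empty,W:wait | queues: N=0 E=3 S=0 W=1
Step 3 [NS]: N:empty,E:wait,S:empty,W:wait | queues: N=0 E=3 S=0 W=1
Step 4 [NS]: N:empty,E:wait,S:empty,W:wait | queues: N=0 E=3 S=0 W=1
Step 5 [EW]: N:wait,E:car1-GO,S:wait,W:car3-GO | queues: N=0 E=2 S=0 W=0
Step 6 [EW]: N:wait,E:car2-GO,S:wait,W:empty | queues: N=0 E=1 S=0 W=0
Step 7 [EW]: N:wait,E:car5-GO,S:wait,W:empty | queues: N=0 E=0 S=0 W=0
Car 2 crosses at step 6

6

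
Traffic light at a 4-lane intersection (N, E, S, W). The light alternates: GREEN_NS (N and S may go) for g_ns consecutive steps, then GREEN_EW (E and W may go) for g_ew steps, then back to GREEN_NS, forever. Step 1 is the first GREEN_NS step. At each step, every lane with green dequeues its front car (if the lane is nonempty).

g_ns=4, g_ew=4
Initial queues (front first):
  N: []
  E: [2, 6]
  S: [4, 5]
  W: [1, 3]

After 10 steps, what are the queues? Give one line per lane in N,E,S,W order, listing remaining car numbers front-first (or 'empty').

Step 1 [NS]: N:empty,E:wait,S:car4-GO,W:wait | queues: N=0 E=2 S=1 W=2
Step 2 [NS]: N:empty,E:wait,S:car5-GO,W:wait | queues: N=0 E=2 S=0 W=2
Step 3 [NS]: N:empty,E:wait,S:empty,W:wait | queues: N=0 E=2 S=0 W=2
Step 4 [NS]: N:empty,E:wait,S:empty,W:wait | queues: N=0 E=2 S=0 W=2
Step 5 [EW]: N:wait,E:car2-GO,S:wait,W:car1-GO | queues: N=0 E=1 S=0 W=1
Step 6 [EW]: N:wait,E:car6-GO,S:wait,W:car3-GO | queues: N=0 E=0 S=0 W=0

N: empty
E: empty
S: empty
W: empty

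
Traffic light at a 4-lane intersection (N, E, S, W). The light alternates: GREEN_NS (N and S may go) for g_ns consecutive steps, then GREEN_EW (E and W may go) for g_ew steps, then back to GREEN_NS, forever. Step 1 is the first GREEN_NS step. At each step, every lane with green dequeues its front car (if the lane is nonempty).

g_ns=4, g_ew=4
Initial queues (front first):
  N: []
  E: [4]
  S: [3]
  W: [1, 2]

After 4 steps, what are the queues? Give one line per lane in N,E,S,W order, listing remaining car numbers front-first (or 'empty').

Step 1 [NS]: N:empty,E:wait,S:car3-GO,W:wait | queues: N=0 E=1 S=0 W=2
Step 2 [NS]: N:empty,E:wait,S:empty,W:wait | queues: N=0 E=1 S=0 W=2
Step 3 [NS]: N:empty,E:wait,S:empty,W:wait | queues: N=0 E=1 S=0 W=2
Step 4 [NS]: N:empty,E:wait,S:empty,W:wait | queues: N=0 E=1 S=0 W=2

N: empty
E: 4
S: empty
W: 1 2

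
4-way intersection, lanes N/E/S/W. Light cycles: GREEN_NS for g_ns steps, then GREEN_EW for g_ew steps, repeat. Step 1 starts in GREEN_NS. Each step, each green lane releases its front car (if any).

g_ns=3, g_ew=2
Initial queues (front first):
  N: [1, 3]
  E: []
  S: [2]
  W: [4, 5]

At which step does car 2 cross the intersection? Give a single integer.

Step 1 [NS]: N:car1-GO,E:wait,S:car2-GO,W:wait | queues: N=1 E=0 S=0 W=2
Step 2 [NS]: N:car3-GO,E:wait,S:empty,W:wait | queues: N=0 E=0 S=0 W=2
Step 3 [NS]: N:empty,E:wait,S:empty,W:wait | queues: N=0 E=0 S=0 W=2
Step 4 [EW]: N:wait,E:empty,S:wait,W:car4-GO | queues: N=0 E=0 S=0 W=1
Step 5 [EW]: N:wait,E:empty,S:wait,W:car5-GO | queues: N=0 E=0 S=0 W=0
Car 2 crosses at step 1

1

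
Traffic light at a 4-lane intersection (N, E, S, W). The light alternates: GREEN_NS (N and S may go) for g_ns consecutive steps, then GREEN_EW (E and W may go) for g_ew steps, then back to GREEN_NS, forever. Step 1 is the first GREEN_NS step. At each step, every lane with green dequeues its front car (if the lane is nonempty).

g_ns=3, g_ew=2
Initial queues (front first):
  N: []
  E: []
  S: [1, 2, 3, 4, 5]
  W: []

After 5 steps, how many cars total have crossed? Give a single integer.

Answer: 3

Derivation:
Step 1 [NS]: N:empty,E:wait,S:car1-GO,W:wait | queues: N=0 E=0 S=4 W=0
Step 2 [NS]: N:empty,E:wait,S:car2-GO,W:wait | queues: N=0 E=0 S=3 W=0
Step 3 [NS]: N:empty,E:wait,S:car3-GO,W:wait | queues: N=0 E=0 S=2 W=0
Step 4 [EW]: N:wait,E:empty,S:wait,W:empty | queues: N=0 E=0 S=2 W=0
Step 5 [EW]: N:wait,E:empty,S:wait,W:empty | queues: N=0 E=0 S=2 W=0
Cars crossed by step 5: 3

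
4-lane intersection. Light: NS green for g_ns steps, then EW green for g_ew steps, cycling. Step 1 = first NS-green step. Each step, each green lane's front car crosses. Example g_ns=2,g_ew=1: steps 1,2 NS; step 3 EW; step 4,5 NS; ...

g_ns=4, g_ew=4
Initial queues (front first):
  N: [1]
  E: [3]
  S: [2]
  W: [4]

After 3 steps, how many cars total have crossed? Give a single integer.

Step 1 [NS]: N:car1-GO,E:wait,S:car2-GO,W:wait | queues: N=0 E=1 S=0 W=1
Step 2 [NS]: N:empty,E:wait,S:empty,W:wait | queues: N=0 E=1 S=0 W=1
Step 3 [NS]: N:empty,E:wait,S:empty,W:wait | queues: N=0 E=1 S=0 W=1
Cars crossed by step 3: 2

Answer: 2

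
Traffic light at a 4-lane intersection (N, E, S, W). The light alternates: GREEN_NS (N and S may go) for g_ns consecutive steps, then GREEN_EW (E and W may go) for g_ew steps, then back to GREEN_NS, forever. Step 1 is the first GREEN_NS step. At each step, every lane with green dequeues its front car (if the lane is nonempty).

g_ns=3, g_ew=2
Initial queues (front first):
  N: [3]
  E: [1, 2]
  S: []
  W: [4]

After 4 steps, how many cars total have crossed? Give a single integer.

Step 1 [NS]: N:car3-GO,E:wait,S:empty,W:wait | queues: N=0 E=2 S=0 W=1
Step 2 [NS]: N:empty,E:wait,S:empty,W:wait | queues: N=0 E=2 S=0 W=1
Step 3 [NS]: N:empty,E:wait,S:empty,W:wait | queues: N=0 E=2 S=0 W=1
Step 4 [EW]: N:wait,E:car1-GO,S:wait,W:car4-GO | queues: N=0 E=1 S=0 W=0
Cars crossed by step 4: 3

Answer: 3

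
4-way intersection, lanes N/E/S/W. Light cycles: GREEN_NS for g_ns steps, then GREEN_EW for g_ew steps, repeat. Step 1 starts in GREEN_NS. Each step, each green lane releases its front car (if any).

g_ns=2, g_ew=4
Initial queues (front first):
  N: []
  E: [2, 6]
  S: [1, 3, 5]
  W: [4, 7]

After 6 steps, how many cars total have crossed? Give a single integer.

Answer: 6

Derivation:
Step 1 [NS]: N:empty,E:wait,S:car1-GO,W:wait | queues: N=0 E=2 S=2 W=2
Step 2 [NS]: N:empty,E:wait,S:car3-GO,W:wait | queues: N=0 E=2 S=1 W=2
Step 3 [EW]: N:wait,E:car2-GO,S:wait,W:car4-GO | queues: N=0 E=1 S=1 W=1
Step 4 [EW]: N:wait,E:car6-GO,S:wait,W:car7-GO | queues: N=0 E=0 S=1 W=0
Step 5 [EW]: N:wait,E:empty,S:wait,W:empty | queues: N=0 E=0 S=1 W=0
Step 6 [EW]: N:wait,E:empty,S:wait,W:empty | queues: N=0 E=0 S=1 W=0
Cars crossed by step 6: 6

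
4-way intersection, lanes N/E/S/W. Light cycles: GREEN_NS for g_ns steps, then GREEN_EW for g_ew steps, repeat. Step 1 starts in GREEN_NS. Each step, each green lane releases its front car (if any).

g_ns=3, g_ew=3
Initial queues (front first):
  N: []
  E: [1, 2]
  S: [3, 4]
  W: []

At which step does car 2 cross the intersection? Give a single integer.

Step 1 [NS]: N:empty,E:wait,S:car3-GO,W:wait | queues: N=0 E=2 S=1 W=0
Step 2 [NS]: N:empty,E:wait,S:car4-GO,W:wait | queues: N=0 E=2 S=0 W=0
Step 3 [NS]: N:empty,E:wait,S:empty,W:wait | queues: N=0 E=2 S=0 W=0
Step 4 [EW]: N:wait,E:car1-GO,S:wait,W:empty | queues: N=0 E=1 S=0 W=0
Step 5 [EW]: N:wait,E:car2-GO,S:wait,W:empty | queues: N=0 E=0 S=0 W=0
Car 2 crosses at step 5

5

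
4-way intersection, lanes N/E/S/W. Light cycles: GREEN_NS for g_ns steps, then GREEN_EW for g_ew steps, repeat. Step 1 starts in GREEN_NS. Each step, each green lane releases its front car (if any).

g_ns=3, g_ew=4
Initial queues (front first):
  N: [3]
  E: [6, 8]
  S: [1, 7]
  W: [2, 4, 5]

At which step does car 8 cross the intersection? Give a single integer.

Step 1 [NS]: N:car3-GO,E:wait,S:car1-GO,W:wait | queues: N=0 E=2 S=1 W=3
Step 2 [NS]: N:empty,E:wait,S:car7-GO,W:wait | queues: N=0 E=2 S=0 W=3
Step 3 [NS]: N:empty,E:wait,S:empty,W:wait | queues: N=0 E=2 S=0 W=3
Step 4 [EW]: N:wait,E:car6-GO,S:wait,W:car2-GO | queues: N=0 E=1 S=0 W=2
Step 5 [EW]: N:wait,E:car8-GO,S:wait,W:car4-GO | queues: N=0 E=0 S=0 W=1
Step 6 [EW]: N:wait,E:empty,S:wait,W:car5-GO | queues: N=0 E=0 S=0 W=0
Car 8 crosses at step 5

5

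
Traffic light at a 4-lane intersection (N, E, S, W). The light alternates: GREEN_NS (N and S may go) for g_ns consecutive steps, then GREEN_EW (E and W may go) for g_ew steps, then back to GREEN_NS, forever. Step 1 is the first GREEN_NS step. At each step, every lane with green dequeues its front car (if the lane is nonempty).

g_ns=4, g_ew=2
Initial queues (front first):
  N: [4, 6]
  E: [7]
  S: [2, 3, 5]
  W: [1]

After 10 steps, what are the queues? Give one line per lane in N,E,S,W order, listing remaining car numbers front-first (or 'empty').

Step 1 [NS]: N:car4-GO,E:wait,S:car2-GO,W:wait | queues: N=1 E=1 S=2 W=1
Step 2 [NS]: N:car6-GO,E:wait,S:car3-GO,W:wait | queues: N=0 E=1 S=1 W=1
Step 3 [NS]: N:empty,E:wait,S:car5-GO,W:wait | queues: N=0 E=1 S=0 W=1
Step 4 [NS]: N:empty,E:wait,S:empty,W:wait | queues: N=0 E=1 S=0 W=1
Step 5 [EW]: N:wait,E:car7-GO,S:wait,W:car1-GO | queues: N=0 E=0 S=0 W=0

N: empty
E: empty
S: empty
W: empty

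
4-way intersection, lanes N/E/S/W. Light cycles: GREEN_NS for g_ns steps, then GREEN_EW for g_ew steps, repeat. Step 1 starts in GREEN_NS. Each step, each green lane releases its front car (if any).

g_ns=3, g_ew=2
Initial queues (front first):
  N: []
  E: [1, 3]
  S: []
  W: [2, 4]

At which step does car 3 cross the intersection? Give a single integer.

Step 1 [NS]: N:empty,E:wait,S:empty,W:wait | queues: N=0 E=2 S=0 W=2
Step 2 [NS]: N:empty,E:wait,S:empty,W:wait | queues: N=0 E=2 S=0 W=2
Step 3 [NS]: N:empty,E:wait,S:empty,W:wait | queues: N=0 E=2 S=0 W=2
Step 4 [EW]: N:wait,E:car1-GO,S:wait,W:car2-GO | queues: N=0 E=1 S=0 W=1
Step 5 [EW]: N:wait,E:car3-GO,S:wait,W:car4-GO | queues: N=0 E=0 S=0 W=0
Car 3 crosses at step 5

5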